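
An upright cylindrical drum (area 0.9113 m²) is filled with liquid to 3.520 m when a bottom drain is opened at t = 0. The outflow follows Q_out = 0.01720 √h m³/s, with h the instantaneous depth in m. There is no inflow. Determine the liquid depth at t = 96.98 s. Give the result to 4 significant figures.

Accumulation of liquid (constant cross-section A): A dh/dt = −0.01720 √h.
This is separable: 2 d(√h)/dt = −0.01720/A, so √h = √h₀ − (0.01720/(2A)) t.
√h = √3.520 − 0.01720·96.98/(2·0.9113) = 1.87617 − 0.915207 = 0.960959.
h = 0.960959² = 0.923443 m.

0.9234 m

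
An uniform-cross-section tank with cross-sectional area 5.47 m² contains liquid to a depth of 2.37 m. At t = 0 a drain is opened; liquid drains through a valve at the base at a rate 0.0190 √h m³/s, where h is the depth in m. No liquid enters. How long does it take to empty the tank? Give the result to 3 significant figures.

886 s

Volume balance on the tank: A dh/dt = −0.0190 √h.
∫ h^(−1/2) dh = −(0.0190/A) ∫ dt, giving 2√h = 2√h₀ − (0.0190/A) t.
Tank is empty when √h = 0: t_empty = 2A√h₀/0.0190.
t_empty = 2·5.47·√2.37/0.0190 = 10.940·1.5395/0.0190 = 886.42 s.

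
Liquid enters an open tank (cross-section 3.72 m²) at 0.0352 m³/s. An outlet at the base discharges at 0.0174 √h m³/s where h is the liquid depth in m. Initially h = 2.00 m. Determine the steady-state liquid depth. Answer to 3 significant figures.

A dh/dt = Q_in − 0.0174 √h. Steady state requires inflow = outflow:
Q_in = 0.0174 √h_ss ⇒ √h_ss = 0.0352/0.0174 = 2.0230.
h_ss = 2.0230² = 4.0925 m. (Since h₀ = 2.00 m < h_ss, the level will rise toward this value.)

4.09 m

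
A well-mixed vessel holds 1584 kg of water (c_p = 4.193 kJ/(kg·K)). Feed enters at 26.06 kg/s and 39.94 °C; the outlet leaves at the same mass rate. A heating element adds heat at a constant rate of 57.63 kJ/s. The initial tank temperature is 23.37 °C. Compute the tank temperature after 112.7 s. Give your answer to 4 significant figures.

First-law balance (no shaft work): M c_p dT/dt = ṁ c_p (T_in − T) + 57.63.
Rearrange: dT/dt = (T_ss − T)/τ with τ = M/ṁ = 60.7828 s and T_ss = T_in + Q̇/(ṁ c_p) = 40.4674 °C.
T approaches T_ss exponentially: T(t) = T_ss + (T₀ − T_ss) e^(−t/τ).
T(112.7) = 40.4674 + (-17.0974)·e^(−112.7/60.7828) = 40.4674 + (-17.0974)·0.156587 = 37.7902 °C.

37.79 °C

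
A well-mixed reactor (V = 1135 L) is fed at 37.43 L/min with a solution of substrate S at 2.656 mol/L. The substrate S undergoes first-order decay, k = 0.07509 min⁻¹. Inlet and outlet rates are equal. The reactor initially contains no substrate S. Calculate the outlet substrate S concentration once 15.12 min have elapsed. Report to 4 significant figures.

0.6523 mol/L

V dC/dt = Q(C_in − C) − k V C.
This is linear with rate a = Q/V + k = 0.108068 min⁻¹.
C_ss = Q C_in/(Q + kV) = 0.810504 mol/L; C(t) = C_ss + (C₀ − C_ss) e^(−a t).
C(15.12) = 0.810504 + (-0.810504)·e^(−0.108068·15.12) = 0.810504 + (-0.810504)·0.195150 = 0.652334 mol/L.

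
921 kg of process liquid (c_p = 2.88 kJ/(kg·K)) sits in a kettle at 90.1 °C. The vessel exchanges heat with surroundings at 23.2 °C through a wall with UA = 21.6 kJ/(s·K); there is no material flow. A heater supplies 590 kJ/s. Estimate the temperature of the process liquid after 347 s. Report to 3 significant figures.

52.9 °C

Lumped-capacitance energy balance: M c_p dT/dt = UA(T_amb − T) + Q̇.
dT/dt = (T_ss − T)/τ with T_ss = T_amb + Q̇/UA = 23.2 + 590/21.6 = 50.515 °C, τ = M c_p/UA = 921·2.88/21.6 = 122.80 s.
T approaches T_ss exponentially: T(t) = T_ss + (T₀ − T_ss) e^(−t/τ).
T(347) = 50.515 + (39.585)·0.059265 = 52.861 °C.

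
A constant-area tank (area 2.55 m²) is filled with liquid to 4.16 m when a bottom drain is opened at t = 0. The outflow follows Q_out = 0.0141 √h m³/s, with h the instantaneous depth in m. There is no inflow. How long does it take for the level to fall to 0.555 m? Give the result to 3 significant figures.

Volume balance on the tank: A dh/dt = −0.0141 √h.
Separate and integrate: 2(√h − √h₀) = −(0.0141/A) t.
t = 2A(√h₀ − √h)/0.0141 = 2·2.55·(√4.16 − √0.555)/0.0141
  = 5.1000 × (2.0396 − 0.74498) / 0.0141 = 468.27 s.

468 s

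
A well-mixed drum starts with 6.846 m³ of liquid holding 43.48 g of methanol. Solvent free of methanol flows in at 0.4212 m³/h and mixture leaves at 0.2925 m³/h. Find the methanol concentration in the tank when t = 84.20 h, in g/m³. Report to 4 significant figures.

Total volume: dV/dt = Q_in − Q_out = 0.128700 m³/h, so V(t) = 6.846 + 0.128700 t and V(84.20) = 17.6825 m³.
Solute balance: dm/dt = 0 − Q_out C = −Q_out m/V(t).
dm/m = −Q_out dt/(V₀ + 0.128700 t); integrating gives ln(m/m₀) = −(Q_out/(Q_in−Q_out)) ln(V/V₀).
m = m₀ (V₀/V)^(Q_out/(Q_in−Q_out)) = 43.48 × (6.846/17.6825)^(2.27273) = 5.03131 g.
C = m/V = 5.03131/17.6825 = 0.284535 g/m³.

0.2845 g/m³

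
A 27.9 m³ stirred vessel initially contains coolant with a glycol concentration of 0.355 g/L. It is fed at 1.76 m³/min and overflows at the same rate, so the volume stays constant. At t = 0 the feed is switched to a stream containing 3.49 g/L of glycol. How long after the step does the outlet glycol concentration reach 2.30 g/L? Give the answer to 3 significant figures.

15.4 min

Unsteady species balance (constant V, well mixed): V dC/dt = Q(C_in − C), so τ = V/Q = 15.852 min.
C(t) = C_in + (C₀ − C_in) e^(−t/τ). Set C = 2.30 and solve for t:
e^(−t/τ) = (C − C_in)/(C₀ − C_in) = (2.30 − 3.49)/(0.355 − 3.49) = 0.37959
t = −τ ln(…) = 15.852 × 0.96868 = 15.356 min.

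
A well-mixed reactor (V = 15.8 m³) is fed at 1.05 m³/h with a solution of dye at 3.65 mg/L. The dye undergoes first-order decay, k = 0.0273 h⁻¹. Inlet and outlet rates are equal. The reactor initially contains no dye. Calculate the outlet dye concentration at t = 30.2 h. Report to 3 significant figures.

2.43 mg/L

Accumulation = in − out − consumed: V dC/dt = Q C_in − Q C − k V C.
dC/dt = (Q/V) C_in − (Q/V + k) C; effective rate a = Q/V + k = 0.066456 + 0.0273 = 0.093756 h⁻¹.
C_ss = Q C_in/(Q + kV) = 2.5872 mg/L; C(t) = C_ss + (C₀ − C_ss) e^(−a t).
C(30.2) = 2.5872 + (-2.5872)·e^(−0.093756·30.2) = 2.5872 + (-2.5872)·0.058929 = 2.4347 mg/L.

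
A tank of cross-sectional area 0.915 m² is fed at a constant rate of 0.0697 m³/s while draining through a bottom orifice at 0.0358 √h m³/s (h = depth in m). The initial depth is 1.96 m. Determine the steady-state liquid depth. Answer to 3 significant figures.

Unsteady balance on liquid volume: A dh/dt = Q_in − 0.0358 √h. At steady state dh/dt = 0:
Q_in = 0.0358 √h_ss ⇒ √h_ss = 0.0697/0.0358 = 1.9469.
h_ss = 1.9469² = 3.7905 m. (Since h₀ = 1.96 m < h_ss, the level will rise toward this value.)

3.79 m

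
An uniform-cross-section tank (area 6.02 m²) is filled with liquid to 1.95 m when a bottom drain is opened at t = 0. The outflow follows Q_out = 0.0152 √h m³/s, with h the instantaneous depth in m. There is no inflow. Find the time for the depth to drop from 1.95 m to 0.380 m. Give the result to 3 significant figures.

618 s

With no inflow, A dh/dt = −0.0152 √h.
Separate and integrate: 2(√h − √h₀) = −(0.0152/A) t.
t = 2A(√h₀ − √h)/0.0152 = 2·6.02·(√1.95 − √0.380)/0.0152
  = 12.040 × (1.3964 − 0.61644) / 0.0152 = 617.83 s.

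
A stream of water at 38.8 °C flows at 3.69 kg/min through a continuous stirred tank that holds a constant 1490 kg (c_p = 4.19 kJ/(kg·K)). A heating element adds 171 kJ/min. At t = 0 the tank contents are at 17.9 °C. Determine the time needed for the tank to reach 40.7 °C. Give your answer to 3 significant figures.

M c_p dT/dt = ṁ c_p (T_in − T) + Q̇.
τ = M/ṁ = 403.79 min; T_ss = T_in + Q̇/(ṁ c_p) = 49.860 °C.
T(t) = T_ss + (T₀ − T_ss) e^(−t/τ). Set T = 40.7:
e^(−t/τ) = (40.7 − 49.860)/(17.9 − 49.860) = 0.28661
t = −403.79 · ln(0.28661) = 504.60 min.

505 min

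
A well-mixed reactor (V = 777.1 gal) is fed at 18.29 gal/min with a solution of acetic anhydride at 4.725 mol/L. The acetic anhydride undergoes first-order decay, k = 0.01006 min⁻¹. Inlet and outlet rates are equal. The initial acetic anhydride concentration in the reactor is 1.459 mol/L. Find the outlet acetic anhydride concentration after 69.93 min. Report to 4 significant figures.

V dC/dt = Q(C_in − C) − k V C.
dC/dt = (Q/V) C_in − (Q/V + k) C; effective rate a = Q/V + k = 0.0235362 + 0.01006 = 0.0335962 min⁻¹.
C_ss = Q C_in/(Q + kV) = 3.31015 mol/L; C(t) = C_ss + (C₀ − C_ss) e^(−a t).
C(69.93) = 3.31015 + (-1.85115)·e^(−0.0335962·69.93) = 3.31015 + (-1.85115)·0.0954279 = 3.13350 mol/L.

3.134 mol/L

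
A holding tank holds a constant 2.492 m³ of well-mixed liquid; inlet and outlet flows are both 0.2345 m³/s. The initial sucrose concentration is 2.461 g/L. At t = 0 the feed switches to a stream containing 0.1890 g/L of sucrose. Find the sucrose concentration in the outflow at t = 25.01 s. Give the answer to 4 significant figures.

0.4049 g/L

Accumulation = in − out for the solute gives V dC/dt = Q(C_in − C).
Time constant τ = V/Q = 2.492/0.2345 = 10.6269 s.
Integrating: C(t) = C_in + (C₀ − C_in) e^(−t/τ).
C(25.01) = 0.1890 + (2.461 − 0.1890)·e^(−25.01/10.6269) = 0.1890 + (2.27200)·0.0950389 = 0.404928 g/L.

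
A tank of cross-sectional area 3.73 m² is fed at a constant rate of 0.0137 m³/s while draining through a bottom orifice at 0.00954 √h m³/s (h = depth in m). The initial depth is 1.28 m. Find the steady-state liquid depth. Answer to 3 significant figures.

Accumulation of liquid (constant cross-section A): A dh/dt = Q_in − 0.00954 √h. At steady state dh/dt = 0:
Q_in = 0.00954 √h_ss ⇒ √h_ss = 0.0137/0.00954 = 1.4361.
h_ss = 1.4361² = 2.0623 m. (Since h₀ = 1.28 m < h_ss, the level will rise toward this value.)

2.06 m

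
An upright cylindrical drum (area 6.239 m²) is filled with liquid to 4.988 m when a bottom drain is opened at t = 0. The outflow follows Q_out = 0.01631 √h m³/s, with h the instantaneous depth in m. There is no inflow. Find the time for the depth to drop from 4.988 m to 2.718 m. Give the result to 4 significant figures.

447.4 s

Volume balance on the tank: A dh/dt = −0.01631 √h.
∫ h^(−1/2) dh = −(0.01631/A) ∫ dt, giving 2√h = 2√h₀ − (0.01631/A) t.
t = 2A(√h₀ − √h)/0.01631 = 2·6.239·(√4.988 − √2.718)/0.01631
  = 12.4780 × (2.23338 − 1.64864) / 0.01631 = 447.362 s.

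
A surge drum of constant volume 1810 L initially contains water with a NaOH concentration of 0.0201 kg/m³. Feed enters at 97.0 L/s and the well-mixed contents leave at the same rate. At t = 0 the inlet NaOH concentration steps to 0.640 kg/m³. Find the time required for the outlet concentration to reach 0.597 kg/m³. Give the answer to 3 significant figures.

Species balance: V dC/dt = Q(C_in − C) ⇒ τ = V/Q = 18.660 s.
C(t) = C_in + (C₀ − C_in) e^(−t/τ). Set C = 0.597 and solve for t:
e^(−t/τ) = (C − C_in)/(C₀ − C_in) = (0.597 − 0.640)/(0.0201 − 0.640) = 0.069366
t = −τ ln(…) = 18.660 × 2.6684 = 49.791 s.

49.8 s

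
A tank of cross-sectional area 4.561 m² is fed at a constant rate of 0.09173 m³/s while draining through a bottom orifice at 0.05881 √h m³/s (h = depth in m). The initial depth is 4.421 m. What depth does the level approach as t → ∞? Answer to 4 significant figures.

2.433 m

A dh/dt = Q_in − 0.05881 √h. Steady state requires inflow = outflow:
Q_in = 0.05881 √h_ss ⇒ √h_ss = 0.09173/0.05881 = 1.55977.
h_ss = 1.55977² = 2.43288 m. (Since h₀ = 4.421 m > h_ss, the level will fall toward this value.)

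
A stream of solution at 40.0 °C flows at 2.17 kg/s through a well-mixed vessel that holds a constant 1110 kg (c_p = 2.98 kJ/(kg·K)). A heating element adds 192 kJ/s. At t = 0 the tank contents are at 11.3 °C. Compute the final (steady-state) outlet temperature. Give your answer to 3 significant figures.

First-law balance (no shaft work): M c_p dT/dt = ṁ c_p (T_in − T) + 192.
At steady state dT/dt = 0 ⇒ T_ss = T_in + Q̇/(ṁ c_p) = 40.0 + 192/(2.17·2.98) = 69.691 °C.

69.7 °C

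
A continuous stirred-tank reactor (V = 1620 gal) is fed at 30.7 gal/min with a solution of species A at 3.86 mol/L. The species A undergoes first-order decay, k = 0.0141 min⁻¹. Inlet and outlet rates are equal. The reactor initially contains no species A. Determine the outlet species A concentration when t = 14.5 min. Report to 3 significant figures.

0.843 mol/L

Accumulation = in − out − consumed: V dC/dt = Q C_in − Q C − k V C.
dC/dt = (Q/V) C_in − (Q/V + k) C; effective rate a = Q/V + k = 0.018951 + 0.0141 = 0.033051 min⁻¹.
C_ss = Q C_in/(Q + kV) = 2.2133 mol/L; C(t) = C_ss + (C₀ − C_ss) e^(−a t).
C(14.5) = 2.2133 + (-2.2133)·e^(−0.033051·14.5) = 2.2133 + (-2.2133)·0.61926 = 0.84268 mol/L.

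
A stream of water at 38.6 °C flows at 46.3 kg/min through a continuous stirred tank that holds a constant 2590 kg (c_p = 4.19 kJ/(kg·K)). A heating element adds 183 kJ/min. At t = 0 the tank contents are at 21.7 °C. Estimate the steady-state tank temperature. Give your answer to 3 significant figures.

First-law balance (no shaft work): M c_p dT/dt = ṁ c_p (T_in − T) + 183.
At steady state dT/dt = 0 ⇒ T_ss = T_in + Q̇/(ṁ c_p) = 38.6 + 183/(46.3·4.19) = 39.543 °C.

39.5 °C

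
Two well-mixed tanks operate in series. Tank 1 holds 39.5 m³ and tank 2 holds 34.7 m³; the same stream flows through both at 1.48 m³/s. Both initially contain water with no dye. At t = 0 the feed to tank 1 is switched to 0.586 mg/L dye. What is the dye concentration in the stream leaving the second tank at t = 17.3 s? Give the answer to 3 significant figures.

0.0895 mg/L

Time constants: τᵢ = Vᵢ/Q for each well-mixed tank.
τ₁ = 39.5/1.48 = 26.689 s; τ₂ = 34.7/1.48 = 23.446 s.
Tank 1: C₁ = C_in(1 − e^(−t/τ₁)). Tank 2 (τ₁ ≠ τ₂): C₂ = C_in[1 − (τ₁ e^(−t/τ₁) − τ₂ e^(−t/τ₂))/(τ₁ − τ₂)].
At t = 17.3: e^(−t/τ₁) = 0.52298, e^(−t/τ₂) = 0.47813.
C₂ = 0.586·[1 − (26.689·0.52298 − 23.446·0.47813)/(3.2432)] = 0.586·0.15277 = 0.089523 mg/L.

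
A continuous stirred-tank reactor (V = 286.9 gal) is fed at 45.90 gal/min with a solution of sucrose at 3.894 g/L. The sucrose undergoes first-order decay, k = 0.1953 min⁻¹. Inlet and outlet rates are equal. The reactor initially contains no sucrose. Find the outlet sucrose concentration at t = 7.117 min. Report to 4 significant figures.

Species balance: V dC/dt = Q C_in − Q C − k V C.
This is linear with rate a = Q/V + k = 0.355286 min⁻¹.
C_ss = Q C_in/(Q + kV) = 1.75348 g/L; C(t) = C_ss + (C₀ − C_ss) e^(−a t).
C(7.117) = 1.75348 + (-1.75348)·e^(−0.355286·7.117) = 1.75348 + (-1.75348)·0.0797729 = 1.61360 g/L.

1.614 g/L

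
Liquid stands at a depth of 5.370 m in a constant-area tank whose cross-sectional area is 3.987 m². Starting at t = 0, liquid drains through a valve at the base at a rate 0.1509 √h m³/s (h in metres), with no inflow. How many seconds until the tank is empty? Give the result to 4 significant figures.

With no inflow, A dh/dt = −0.1509 √h.
This is separable: 2 d(√h)/dt = −0.1509/A, so √h = √h₀ − (0.1509/(2A)) t.
Tank is empty when √h = 0: t_empty = 2A√h₀/0.1509.
t_empty = 2·3.987·√5.370/0.1509 = 7.97400·2.31733/0.1509 = 122.454 s.

122.5 s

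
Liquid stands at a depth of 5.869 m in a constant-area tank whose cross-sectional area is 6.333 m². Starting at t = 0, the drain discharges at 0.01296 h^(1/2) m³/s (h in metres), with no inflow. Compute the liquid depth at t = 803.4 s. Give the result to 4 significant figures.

Unsteady balance on liquid volume: A dh/dt = −0.01296 √h.
∫ h^(−1/2) dh = −(0.01296/A) ∫ dt, giving 2√h = 2√h₀ − (0.01296/A) t.
√h = √5.869 − 0.01296·803.4/(2·6.333) = 2.42260 − 0.822048 = 1.60055.
h = 1.60055² = 2.56177 m.

2.562 m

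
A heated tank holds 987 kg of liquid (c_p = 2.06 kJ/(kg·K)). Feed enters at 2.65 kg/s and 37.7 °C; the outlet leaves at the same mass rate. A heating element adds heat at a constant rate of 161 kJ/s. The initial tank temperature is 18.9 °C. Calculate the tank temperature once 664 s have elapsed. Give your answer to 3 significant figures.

59.1 °C

M c_p dT/dt = ṁ c_p (T_in − T) + Q̇.
τ = M/ṁ = 372.45 s; T_ss = T_in + Q̇/(ṁ c_p) = 37.7 + 161/(2.65·2.06) = 67.193 °C.
T approaches T_ss exponentially: T(t) = T_ss + (T₀ − T_ss) e^(−t/τ).
T(664) = 67.193 + (-48.293)·e^(−664/372.45) = 67.193 + (-48.293)·0.16817 = 59.071 °C.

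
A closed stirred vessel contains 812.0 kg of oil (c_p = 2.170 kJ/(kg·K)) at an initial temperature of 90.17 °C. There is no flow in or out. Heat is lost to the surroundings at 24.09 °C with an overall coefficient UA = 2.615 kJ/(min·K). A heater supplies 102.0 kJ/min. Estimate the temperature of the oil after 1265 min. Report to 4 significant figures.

Lumped-capacitance energy balance: M c_p dT/dt = UA(T_amb − T) + Q̇.
dT/dt = (T_ss − T)/τ with T_ss = T_amb + Q̇/UA = 24.09 + 102.0/2.615 = 63.0957 °C, τ = M c_p/UA = 812.0·2.170/2.615 = 673.820 min.
Solution: T(t) = T_ss + (T₀ − T_ss) e^(−t/τ).
T(1265) = 63.0957 + (27.0743)·0.152994 = 67.2379 °C.

67.24 °C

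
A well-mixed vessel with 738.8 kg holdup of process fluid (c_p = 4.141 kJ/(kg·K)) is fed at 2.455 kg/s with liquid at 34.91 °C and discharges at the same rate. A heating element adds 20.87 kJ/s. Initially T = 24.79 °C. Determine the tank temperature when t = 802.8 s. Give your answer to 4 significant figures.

Energy balance: M c_p dT/dt = ṁ c_p (T_in − T) + 20.87.
Rearrange: dT/dt = (T_ss − T)/τ with τ = M/ṁ = 300.937 s and T_ss = T_in + Q̇/(ṁ c_p) = 36.9629 °C.
This is linear first-order; T(t) = T_ss + (T₀ − T_ss) e^(−t/τ).
T(802.8) = 36.9629 + (-12.1729)·e^(−802.8/300.937) = 36.9629 + (-12.1729)·0.0694138 = 36.1179 °C.

36.12 °C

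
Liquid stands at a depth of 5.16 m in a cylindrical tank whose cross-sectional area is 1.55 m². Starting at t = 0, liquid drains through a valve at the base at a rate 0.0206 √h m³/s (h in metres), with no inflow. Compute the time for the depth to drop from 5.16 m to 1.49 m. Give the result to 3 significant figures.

With no inflow, A dh/dt = −0.0206 √h.
∫ h^(−1/2) dh = −(0.0206/A) ∫ dt, giving 2√h = 2√h₀ − (0.0206/A) t.
t = 2A(√h₀ − √h)/0.0206 = 2·1.55·(√5.16 − √1.49)/0.0206
  = 3.1000 × (2.2716 − 1.2207) / 0.0206 = 158.15 s.

158 s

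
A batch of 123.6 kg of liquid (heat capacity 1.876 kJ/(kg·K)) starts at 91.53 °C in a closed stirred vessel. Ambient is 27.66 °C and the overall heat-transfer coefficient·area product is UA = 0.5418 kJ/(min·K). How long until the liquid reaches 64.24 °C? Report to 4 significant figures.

238.5 min

Lumped-capacitance energy balance: M c_p dT/dt = UA(T_amb − T).
τ = M c_p/UA = 427.969 min; T_ss = T_amb = 27.6600 °C.
T(t) = T_ss + (T₀ − T_ss)e^(−t/τ); set T = 64.24:
t = −τ ln[(T − T_ss)/(T₀ − T_ss)] = −427.969 · ln(0.572726) = 238.528 min.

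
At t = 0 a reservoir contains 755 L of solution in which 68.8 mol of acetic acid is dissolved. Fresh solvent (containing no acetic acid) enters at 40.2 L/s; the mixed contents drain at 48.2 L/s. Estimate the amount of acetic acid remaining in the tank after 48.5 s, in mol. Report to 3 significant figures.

0.891 mol

Let m(t) be the amount of acetic acid. Volume: V(t) = V₀ + (Q_in − Q_out) t = 755 − 8.0000 t; V(48.5) = 367.00 L.
No acetic acid enters, so dm/dt = −Q_out · (m/V).
dm/m = −Q_out dt/(V₀ − 8.0000 t); integrating gives ln(m/m₀) = −(Q_out/(Q_in−Q_out)) ln(V/V₀).
m = m₀ (V₀/V)^(Q_out/(Q_in−Q_out)) = 68.8 × (755/367.00)^(-6.0250) = 0.89140 mol.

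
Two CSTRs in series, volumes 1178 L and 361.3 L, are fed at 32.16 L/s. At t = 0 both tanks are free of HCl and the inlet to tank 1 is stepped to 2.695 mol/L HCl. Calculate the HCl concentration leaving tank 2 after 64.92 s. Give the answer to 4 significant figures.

2.038 mol/L

Time constants: τᵢ = Vᵢ/Q for each well-mixed tank.
τ₁ = 1178/32.16 = 36.6294 s; τ₂ = 361.3/32.16 = 11.2345 s.
Solving the cascade with C₁(0)=C₂(0)=0 gives C₂(t) = C_in[1 − (τ₁ e^(−t/τ₁) − τ₂ e^(−t/τ₂))/(τ₁ − τ₂)].
At t = 64.92: e^(−t/τ₁) = 0.169933, e^(−t/τ₂) = 0.00309288.
C₂ = 2.695·[1 − (36.6294·0.169933 − 11.2345·0.00309288)/(25.3949)] = 2.695·0.756258 = 2.03812 mol/L.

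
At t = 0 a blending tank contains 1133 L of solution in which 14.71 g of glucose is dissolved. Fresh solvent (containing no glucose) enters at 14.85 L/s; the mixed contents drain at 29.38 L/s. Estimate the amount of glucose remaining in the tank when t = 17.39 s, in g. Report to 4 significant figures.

Let m(t) be the amount of glucose. Volume: V(t) = V₀ + (Q_in − Q_out) t = 1133 − 14.5300 t; V(17.39) = 880.323 L.
No glucose enters, so dm/dt = −Q_out · (m/V).
dm/m = −Q_out dt/(V₀ − 14.5300 t); integrating gives ln(m/m₀) = −(Q_out/(Q_in−Q_out)) ln(V/V₀).
m = m₀ (V₀/V)^(Q_out/(Q_in−Q_out)) = 14.71 × (1133/880.323)^(-2.02202) = 8.83128 g.

8.831 g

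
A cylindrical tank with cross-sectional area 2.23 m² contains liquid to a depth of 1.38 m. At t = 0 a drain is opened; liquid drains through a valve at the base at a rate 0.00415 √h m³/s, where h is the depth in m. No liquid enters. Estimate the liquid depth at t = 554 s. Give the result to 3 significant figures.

With no inflow, A dh/dt = −0.00415 √h.
Separate and integrate: 2(√h − √h₀) = −(0.00415/A) t.
√h = √1.38 − 0.00415·554/(2·2.23) = 1.1747 − 0.51549 = 0.65924.
h = 0.65924² = 0.43460 m.

0.435 m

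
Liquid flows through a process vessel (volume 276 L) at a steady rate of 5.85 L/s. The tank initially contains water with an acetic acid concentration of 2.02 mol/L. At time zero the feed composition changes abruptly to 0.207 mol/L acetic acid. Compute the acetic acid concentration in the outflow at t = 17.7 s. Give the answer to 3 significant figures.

Mass balance on the solute (V constant): V dC/dt = Q(C_in − C).
Rewrite as dC/dt + C/τ = C_in/τ, τ = V/Q = 47.179 s.
C approaches C_in exponentially: C(t) = C_in + (C₀ − C_in) e^(−t/τ).
C(17.7) = 0.207 + (2.02 − 0.207)·e^(−17.7/47.179) = 0.207 + (1.8130)·0.68718 = 1.4529 mol/L.

1.45 mol/L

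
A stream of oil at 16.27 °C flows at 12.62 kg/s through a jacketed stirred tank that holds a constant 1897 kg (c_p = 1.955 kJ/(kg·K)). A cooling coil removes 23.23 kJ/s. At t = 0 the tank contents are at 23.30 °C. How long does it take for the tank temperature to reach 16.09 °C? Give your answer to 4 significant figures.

353.0 s

M c_p dT/dt = ṁ c_p (T_in − T) − Q̇.
τ = M/ṁ = 150.317 s; T_ss = T_in − Q̇/(ṁ c_p) = 15.3285 °C.
T(t) = T_ss + (T₀ − T_ss) e^(−t/τ). Set T = 16.09:
e^(−t/τ) = (16.09 − 15.3285)/(23.30 − 15.3285) = 0.0955334
t = −150.317 · ln(0.0955334) = 352.986 s.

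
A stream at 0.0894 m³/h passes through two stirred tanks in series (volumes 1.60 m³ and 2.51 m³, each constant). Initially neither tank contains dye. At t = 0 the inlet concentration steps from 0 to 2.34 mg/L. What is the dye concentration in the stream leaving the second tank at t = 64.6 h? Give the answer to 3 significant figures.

1.80 mg/L

Time constants: τᵢ = Vᵢ/Q for each well-mixed tank.
τ₁ = 1.60/0.0894 = 17.897 h; τ₂ = 2.51/0.0894 = 28.076 h.
Tank 1: C₁ = C_in(1 − e^(−t/τ₁)). Tank 2 (τ₁ ≠ τ₂): C₂ = C_in[1 − (τ₁ e^(−t/τ₁) − τ₂ e^(−t/τ₂))/(τ₁ − τ₂)].
At t = 64.6: e^(−t/τ₁) = 0.027065, e^(−t/τ₂) = 0.10017.
C₂ = 2.34·[1 − (17.897·0.027065 − 28.076·0.10017)/(-10.179)] = 2.34·0.77129 = 1.8048 mg/L.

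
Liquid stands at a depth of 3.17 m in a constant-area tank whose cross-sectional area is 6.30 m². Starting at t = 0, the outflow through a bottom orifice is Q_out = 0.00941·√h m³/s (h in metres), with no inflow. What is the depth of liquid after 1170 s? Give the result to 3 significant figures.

Mass balance (ρ constant): A dh/dt = −0.00941 √h.
This is separable: 2 d(√h)/dt = −0.00941/A, so √h = √h₀ − (0.00941/(2A)) t.
√h = √3.17 − 0.00941·1170/(2·6.30) = 1.7804 − 0.87379 = 0.90666.
h = 0.90666² = 0.82204 m.

0.822 m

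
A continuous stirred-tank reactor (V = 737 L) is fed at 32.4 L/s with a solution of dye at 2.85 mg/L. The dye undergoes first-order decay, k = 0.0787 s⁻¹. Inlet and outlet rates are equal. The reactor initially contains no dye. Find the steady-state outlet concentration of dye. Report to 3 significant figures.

V dC/dt = Q(C_in − C) − k V C.
Steady state (dC/dt = 0): C_ss = Q C_in/(Q + kV) = C_in/(1 + kV/Q).
C_ss = 32.4·2.85/(32.4 + 0.0787·737) = 92.340/90.402 = 1.0214 mg/L.

1.02 mg/L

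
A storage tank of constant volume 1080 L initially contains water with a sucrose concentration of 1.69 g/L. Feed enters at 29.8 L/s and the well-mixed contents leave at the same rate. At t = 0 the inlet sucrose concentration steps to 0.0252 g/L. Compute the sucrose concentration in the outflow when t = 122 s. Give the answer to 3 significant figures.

Mass balance on the solute (V constant): V dC/dt = Q(C_in − C).
Time constant τ = V/Q = 1080/29.8 = 36.242 s.
C approaches C_in exponentially: C(t) = C_in + (C₀ − C_in) e^(−t/τ).
C(122) = 0.0252 + (1.69 − 0.0252)·e^(−122/36.242) = 0.0252 + (1.6648)·0.034517 = 0.082664 g/L.

0.0827 g/L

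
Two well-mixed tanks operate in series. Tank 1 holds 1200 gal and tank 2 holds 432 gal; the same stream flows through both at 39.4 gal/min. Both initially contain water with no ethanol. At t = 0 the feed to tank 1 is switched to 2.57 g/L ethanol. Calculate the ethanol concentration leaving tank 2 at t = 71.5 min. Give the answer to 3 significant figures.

2.19 g/L

Time constants: τᵢ = Vᵢ/Q for each well-mixed tank.
τ₁ = 1200/39.4 = 30.457 min; τ₂ = 432/39.4 = 10.964 min.
Solving the cascade with C₁(0)=C₂(0)=0 gives C₂(t) = C_in[1 − (τ₁ e^(−t/τ₁) − τ₂ e^(−t/τ₂))/(τ₁ − τ₂)].
At t = 71.5: e^(−t/τ₁) = 0.095600, e^(−t/τ₂) = 0.0014721.
C₂ = 2.57·[1 − (30.457·0.095600 − 10.964·0.0014721)/(19.492)] = 2.57·0.85145 = 2.1882 g/L.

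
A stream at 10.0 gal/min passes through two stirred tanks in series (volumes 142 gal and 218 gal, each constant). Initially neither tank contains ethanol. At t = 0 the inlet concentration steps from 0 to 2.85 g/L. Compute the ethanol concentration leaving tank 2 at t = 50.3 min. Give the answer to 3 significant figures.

Species balance on tank i: dCᵢ/dt = (Cᵢ₋₁ − Cᵢ)/τᵢ with τᵢ = Vᵢ/Q.
τ₁ = 142/10.0 = 14.200 min; τ₂ = 218/10.0 = 21.800 min.
Tank 1: C₁ = C_in(1 − e^(−t/τ₁)). Tank 2 (τ₁ ≠ τ₂): C₂ = C_in[1 − (τ₁ e^(−t/τ₁) − τ₂ e^(−t/τ₂))/(τ₁ − τ₂)].
At t = 50.3: e^(−t/τ₁) = 0.028948, e^(−t/τ₂) = 0.099526.
C₂ = 2.85·[1 − (14.200·0.028948 − 21.800·0.099526)/(-7.6000)] = 2.85·0.76861 = 2.1905 g/L.

2.19 g/L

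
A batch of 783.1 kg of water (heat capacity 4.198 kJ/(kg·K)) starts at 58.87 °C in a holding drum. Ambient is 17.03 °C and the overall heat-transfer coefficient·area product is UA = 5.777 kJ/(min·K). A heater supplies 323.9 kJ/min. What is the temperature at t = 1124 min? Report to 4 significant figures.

71.12 °C

Energy balance: M c_p dT/dt = −UA(T − T_amb) + Q̇.
dT/dt = (T_ss − T)/τ with T_ss = T_amb + Q̇/UA = 17.03 + 323.9/5.777 = 73.0972 °C, τ = M c_p/UA = 783.1·4.198/5.777 = 569.059 min.
This is linear first-order; T(t) = T_ss + (T₀ − T_ss) e^(−t/τ).
T(1124) = 73.0972 + (-14.2272)·0.138735 = 71.1234 °C.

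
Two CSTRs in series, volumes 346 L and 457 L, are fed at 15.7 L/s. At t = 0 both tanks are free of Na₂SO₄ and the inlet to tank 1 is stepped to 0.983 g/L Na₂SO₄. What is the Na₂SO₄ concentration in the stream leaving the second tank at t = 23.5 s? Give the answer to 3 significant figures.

0.233 g/L

Species balance on tank i: dCᵢ/dt = (Cᵢ₋₁ − Cᵢ)/τᵢ with τᵢ = Vᵢ/Q.
τ₁ = 346/15.7 = 22.038 s; τ₂ = 457/15.7 = 29.108 s.
Tank 1: C₁ = C_in(1 − e^(−t/τ₁)). Tank 2 (τ₁ ≠ τ₂): C₂ = C_in[1 − (τ₁ e^(−t/τ₁) − τ₂ e^(−t/τ₂))/(τ₁ − τ₂)].
At t = 23.5: e^(−t/τ₁) = 0.34427, e^(−t/τ₂) = 0.44605.
C₂ = 0.983·[1 − (22.038·0.34427 − 29.108·0.44605)/(-7.0701)] = 0.983·0.23670 = 0.23268 g/L.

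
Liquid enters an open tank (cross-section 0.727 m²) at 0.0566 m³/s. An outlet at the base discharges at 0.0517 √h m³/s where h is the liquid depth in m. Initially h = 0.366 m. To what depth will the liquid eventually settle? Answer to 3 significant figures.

1.20 m

Level balance: A dh/dt = 0.0566 − 0.0517 √h. Setting dh/dt = 0:
Q_in = 0.0517 √h_ss ⇒ √h_ss = 0.0566/0.0517 = 1.0948.
h_ss = 1.0948² = 1.1985 m. (Since h₀ = 0.366 m < h_ss, the level will rise toward this value.)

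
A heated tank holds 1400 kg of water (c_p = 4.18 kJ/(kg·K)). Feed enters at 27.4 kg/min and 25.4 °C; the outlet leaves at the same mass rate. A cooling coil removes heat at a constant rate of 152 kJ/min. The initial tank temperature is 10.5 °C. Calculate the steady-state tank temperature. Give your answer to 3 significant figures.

M c_p dT/dt = ṁ c_p (T_in − T) − Q̇.
At steady state dT/dt = 0 ⇒ T_ss = T_in − Q̇/(ṁ c_p) = 25.4 − 152/(27.4·4.18) = 24.073 °C.

24.1 °C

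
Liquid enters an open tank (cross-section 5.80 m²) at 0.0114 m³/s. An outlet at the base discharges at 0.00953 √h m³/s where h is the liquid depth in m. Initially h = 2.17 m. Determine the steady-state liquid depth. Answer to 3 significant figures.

1.43 m

A dh/dt = Q_in − 0.00953 √h. Steady state requires inflow = outflow:
Q_in = 0.00953 √h_ss ⇒ √h_ss = 0.0114/0.00953 = 1.1962.
h_ss = 1.1962² = 1.4309 m. (Since h₀ = 2.17 m > h_ss, the level will fall toward this value.)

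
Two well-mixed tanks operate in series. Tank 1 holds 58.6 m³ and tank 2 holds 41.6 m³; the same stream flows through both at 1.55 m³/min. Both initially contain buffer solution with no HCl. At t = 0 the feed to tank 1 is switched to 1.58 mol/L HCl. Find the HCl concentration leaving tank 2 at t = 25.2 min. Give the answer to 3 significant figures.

Species balance on tank i: dCᵢ/dt = (Cᵢ₋₁ − Cᵢ)/τᵢ with τᵢ = Vᵢ/Q.
τ₁ = 58.6/1.55 = 37.806 min; τ₂ = 41.6/1.55 = 26.839 min.
Tank 1: C₁ = C_in(1 − e^(−t/τ₁)). Tank 2 (τ₁ ≠ τ₂): C₂ = C_in[1 − (τ₁ e^(−t/τ₁) − τ₂ e^(−t/τ₂))/(τ₁ − τ₂)].
At t = 25.2: e^(−t/τ₁) = 0.51348, e^(−t/τ₂) = 0.39104.
C₂ = 1.58·[1 − (37.806·0.51348 − 26.839·0.39104)/(10.968)] = 1.58·0.18692 = 0.29533 mol/L.

0.295 mol/L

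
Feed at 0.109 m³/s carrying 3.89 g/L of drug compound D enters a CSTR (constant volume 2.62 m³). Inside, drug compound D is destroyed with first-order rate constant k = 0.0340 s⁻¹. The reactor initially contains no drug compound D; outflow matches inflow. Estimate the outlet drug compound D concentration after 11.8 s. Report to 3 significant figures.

Species balance: V dC/dt = Q C_in − Q C − k V C.
dC/dt = (Q/V) C_in − (Q/V + k) C; effective rate a = Q/V + k = 0.041603 + 0.0340 = 0.075603 s⁻¹.
C_ss = Q C_in/(Q + kV) = 2.1406 g/L; C(t) = C_ss + (C₀ − C_ss) e^(−a t).
C(11.8) = 2.1406 + (-2.1406)·e^(−0.075603·11.8) = 2.1406 + (-2.1406)·0.40979 = 1.2634 g/L.

1.26 g/L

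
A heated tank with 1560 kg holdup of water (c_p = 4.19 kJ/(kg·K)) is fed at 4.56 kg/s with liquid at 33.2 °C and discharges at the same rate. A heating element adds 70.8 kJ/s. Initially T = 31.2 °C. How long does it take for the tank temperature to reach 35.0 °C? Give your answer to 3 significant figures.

Heat balance on the well-mixed liquid: M c_p dT/dt = ṁ c_p (T_in − T) + 70.8.
τ = M/ṁ = 342.11 s; T_ss = T_in + Q̇/(ṁ c_p) = 36.906 °C.
T(t) = T_ss + (T₀ − T_ss) e^(−t/τ). Set T = 35.0:
e^(−t/τ) = (35.0 − 36.906)/(31.2 − 36.906) = 0.33398
t = −342.11 · ln(0.33398) = 375.17 s.

375 s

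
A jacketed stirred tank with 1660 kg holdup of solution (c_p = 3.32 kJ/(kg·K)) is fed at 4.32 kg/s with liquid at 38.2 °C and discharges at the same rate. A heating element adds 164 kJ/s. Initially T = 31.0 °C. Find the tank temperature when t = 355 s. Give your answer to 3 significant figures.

Heat balance on the well-mixed liquid: M c_p dT/dt = ṁ c_p (T_in − T) + 164.
Rearrange: dT/dt = (T_ss − T)/τ with τ = M/ṁ = 384.26 s and T_ss = T_in + Q̇/(ṁ c_p) = 49.635 °C.
This is linear first-order; T(t) = T_ss + (T₀ − T_ss) e^(−t/τ).
T(355) = 49.635 + (-18.635)·e^(−355/384.26) = 49.635 + (-18.635)·0.39699 = 42.237 °C.

42.2 °C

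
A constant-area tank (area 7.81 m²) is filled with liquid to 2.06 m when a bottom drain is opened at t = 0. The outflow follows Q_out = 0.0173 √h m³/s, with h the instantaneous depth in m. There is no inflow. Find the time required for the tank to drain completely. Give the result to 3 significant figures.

1300 s

A dh/dt = −Q_out = −0.0173 √h.
∫ h^(−1/2) dh = −(0.0173/A) ∫ dt, giving 2√h = 2√h₀ − (0.0173/A) t.
Set h = 0: 2√h₀ = (0.0173/A) t_empty ⇒ t_empty = 2A√h₀/0.0173.
t_empty = 2·7.81·√2.06/0.0173 = 15.620·1.4353/0.0173 = 1295.9 s.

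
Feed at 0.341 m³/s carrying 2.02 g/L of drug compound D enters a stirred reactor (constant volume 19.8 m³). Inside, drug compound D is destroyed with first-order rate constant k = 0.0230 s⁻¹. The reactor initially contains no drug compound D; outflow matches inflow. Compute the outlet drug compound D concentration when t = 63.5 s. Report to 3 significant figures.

Accumulation = in − out − consumed: V dC/dt = Q C_in − Q C − k V C.
dC/dt = (Q/V) C_in − (Q/V + k) C; effective rate a = Q/V + k = 0.017222 + 0.0230 = 0.040222 s⁻¹.
C_ss = Q C_in/(Q + kV) = 0.86492 g/L; C(t) = C_ss + (C₀ − C_ss) e^(−a t).
C(63.5) = 0.86492 + (-0.86492)·e^(−0.040222·63.5) = 0.86492 + (-0.86492)·0.077761 = 0.79766 g/L.

0.798 g/L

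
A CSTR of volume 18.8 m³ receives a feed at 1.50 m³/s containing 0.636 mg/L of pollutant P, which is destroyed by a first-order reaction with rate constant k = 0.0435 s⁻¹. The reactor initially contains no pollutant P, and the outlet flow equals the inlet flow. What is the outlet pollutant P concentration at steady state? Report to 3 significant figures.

V dC/dt = Q(C_in − C) − k V C.
At steady state: 0 = Q C_in − (Q + kV) C_ss, so C_ss = Q C_in/(Q + kV).
C_ss = 1.50·0.636/(1.50 + 0.0435·18.8) = 0.95400/2.3178 = 0.41160 mg/L.

0.412 mg/L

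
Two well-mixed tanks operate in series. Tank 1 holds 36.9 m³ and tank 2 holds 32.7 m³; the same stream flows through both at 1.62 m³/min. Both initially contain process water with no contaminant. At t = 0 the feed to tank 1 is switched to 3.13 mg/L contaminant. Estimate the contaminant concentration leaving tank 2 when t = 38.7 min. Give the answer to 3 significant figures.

1.68 mg/L

Species balance on tank i: dCᵢ/dt = (Cᵢ₋₁ − Cᵢ)/τᵢ with τᵢ = Vᵢ/Q.
τ₁ = 36.9/1.62 = 22.778 min; τ₂ = 32.7/1.62 = 20.185 min.
Solving the cascade with C₁(0)=C₂(0)=0 gives C₂(t) = C_in[1 − (τ₁ e^(−t/τ₁) − τ₂ e^(−t/τ₂))/(τ₁ − τ₂)].
At t = 38.7: e^(−t/τ₁) = 0.18286, e^(−t/τ₂) = 0.14701.
C₂ = 3.13·[1 − (22.778·0.18286 − 20.185·0.14701)/(2.5926)] = 3.13·0.53801 = 1.6840 mg/L.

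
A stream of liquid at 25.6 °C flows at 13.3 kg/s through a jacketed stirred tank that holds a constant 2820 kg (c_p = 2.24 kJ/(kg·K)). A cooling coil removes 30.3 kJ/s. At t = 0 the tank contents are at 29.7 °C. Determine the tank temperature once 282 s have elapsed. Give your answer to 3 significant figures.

25.9 °C

M c_p dT/dt = ṁ c_p (T_in − T) − Q̇.
Rearrange: dT/dt = (T_ss − T)/τ with τ = M/ṁ = 212.03 s and T_ss = T_in − Q̇/(ṁ c_p) = 24.583 °C.
Integrating: T(t) = T_ss + (T₀ − T_ss) e^(−t/τ).
T(282) = 24.583 + (5.1171)·e^(−282/212.03) = 24.583 + (5.1171)·0.26448 = 25.936 °C.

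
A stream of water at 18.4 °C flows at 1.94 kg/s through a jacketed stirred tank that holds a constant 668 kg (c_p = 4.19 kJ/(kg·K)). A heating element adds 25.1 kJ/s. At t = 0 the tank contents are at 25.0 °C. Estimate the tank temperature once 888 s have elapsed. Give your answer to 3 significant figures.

Heat balance on the well-mixed liquid: M c_p dT/dt = ṁ c_p (T_in − T) + 25.1.
Rearrange: dT/dt = (T_ss − T)/τ with τ = M/ṁ = 344.33 s and T_ss = T_in + Q̇/(ṁ c_p) = 21.488 °C.
Integrating: T(t) = T_ss + (T₀ − T_ss) e^(−t/τ).
T(888) = 21.488 + (3.5121)·e^(−888/344.33) = 21.488 + (3.5121)·0.075856 = 21.754 °C.

21.8 °C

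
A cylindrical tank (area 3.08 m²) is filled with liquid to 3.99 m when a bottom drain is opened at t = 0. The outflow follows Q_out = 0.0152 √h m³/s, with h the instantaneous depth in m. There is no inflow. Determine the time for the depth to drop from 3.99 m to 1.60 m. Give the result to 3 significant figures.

297 s

A dh/dt = −Q_out = −0.0152 √h.
Separate and integrate: 2(√h − √h₀) = −(0.0152/A) t.
t = 2A(√h₀ − √h)/0.0152 = 2·3.08·(√3.99 − √1.60)/0.0152
  = 6.1600 × (1.9975 − 1.2649) / 0.0152 = 296.89 s.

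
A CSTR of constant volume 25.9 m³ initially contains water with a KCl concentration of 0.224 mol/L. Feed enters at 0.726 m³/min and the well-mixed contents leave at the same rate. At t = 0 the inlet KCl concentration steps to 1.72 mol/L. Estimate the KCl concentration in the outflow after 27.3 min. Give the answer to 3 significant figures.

1.02 mol/L

Mass balance on the solute (V constant): V dC/dt = Q(C_in − C).
Time constant τ = V/Q = 25.9/0.726 = 35.675 min.
Integrating: C(t) = C_in + (C₀ − C_in) e^(−t/τ).
C(27.3) = 1.72 + (0.224 − 1.72)·e^(−27.3/35.675) = 1.72 + (-1.4960)·0.46522 = 1.0240 mol/L.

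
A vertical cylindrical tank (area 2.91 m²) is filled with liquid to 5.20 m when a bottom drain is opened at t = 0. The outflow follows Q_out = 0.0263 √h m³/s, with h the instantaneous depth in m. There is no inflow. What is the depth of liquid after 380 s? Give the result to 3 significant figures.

0.317 m

Volume balance on the tank: A dh/dt = −0.0263 √h.
∫ h^(−1/2) dh = −(0.0263/A) ∫ dt, giving 2√h = 2√h₀ − (0.0263/A) t.
√h = √5.20 − 0.0263·380/(2·2.91) = 2.2804 − 1.7172 = 0.56317.
h = 0.56317² = 0.31716 m.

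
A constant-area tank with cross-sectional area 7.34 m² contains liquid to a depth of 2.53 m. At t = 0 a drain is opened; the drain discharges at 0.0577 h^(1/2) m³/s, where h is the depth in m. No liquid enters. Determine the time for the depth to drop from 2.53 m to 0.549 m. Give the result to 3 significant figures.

A dh/dt = −Q_out = −0.0577 √h.
∫ h^(−1/2) dh = −(0.0577/A) ∫ dt, giving 2√h = 2√h₀ − (0.0577/A) t.
t = 2A(√h₀ − √h)/0.0577 = 2·7.34·(√2.53 − √0.549)/0.0577
  = 14.680 × (1.5906 − 0.74095) / 0.0577 = 216.17 s.

216 s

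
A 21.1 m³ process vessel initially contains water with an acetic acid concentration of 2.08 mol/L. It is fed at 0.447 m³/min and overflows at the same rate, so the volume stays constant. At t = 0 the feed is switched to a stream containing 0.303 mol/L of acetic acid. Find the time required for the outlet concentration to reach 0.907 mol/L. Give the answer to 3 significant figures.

50.9 min

Species balance on the tank: V dC/dt = Q(C_in − C), so τ = V/Q = 47.204 min.
C(t) = C_in + (C₀ − C_in) e^(−t/τ). Set C = 0.907 and solve for t:
e^(−t/τ) = (C − C_in)/(C₀ − C_in) = (0.907 − 0.303)/(2.08 − 0.303) = 0.33990
t = −τ ln(…) = 47.204 × 1.0791 = 50.938 min.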